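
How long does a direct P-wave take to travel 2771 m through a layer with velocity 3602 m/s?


t = x / V
= 2771 / 3602
= 0.7693 s

0.7693


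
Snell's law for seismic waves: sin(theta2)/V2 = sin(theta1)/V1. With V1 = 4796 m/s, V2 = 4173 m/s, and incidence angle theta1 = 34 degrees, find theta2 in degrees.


sin(theta1) = sin(34 deg) = 0.559193
sin(theta2) = V2/V1 * sin(theta1) = 4173/4796 * 0.559193 = 0.486554
theta2 = arcsin(0.486554) = 29.1143 degrees

29.1143


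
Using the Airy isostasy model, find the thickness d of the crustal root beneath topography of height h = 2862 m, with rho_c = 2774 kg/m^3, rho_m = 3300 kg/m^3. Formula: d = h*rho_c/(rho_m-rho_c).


rho_m - rho_c = 3300 - 2774 = 526
d = 2862 * 2774 / 526
= 7939188 / 526
= 15093.51 m

15093.51


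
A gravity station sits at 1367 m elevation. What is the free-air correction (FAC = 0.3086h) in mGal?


FAC = 0.3086 * h
= 0.3086 * 1367
= 421.8562 mGal

421.8562


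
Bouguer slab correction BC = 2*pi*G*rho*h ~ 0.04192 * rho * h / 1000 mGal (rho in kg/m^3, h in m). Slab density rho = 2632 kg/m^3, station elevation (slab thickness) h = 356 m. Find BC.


BC = 0.04192 * rho * h / 1000
= 0.04192 * 2632 * 356 / 1000
= 39.2787 mGal

39.2787


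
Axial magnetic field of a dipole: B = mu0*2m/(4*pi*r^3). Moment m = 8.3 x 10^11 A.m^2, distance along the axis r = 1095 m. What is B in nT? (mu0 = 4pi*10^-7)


m = 8.3 x 10^11 = 830000000000 A.m^2
2m = 1660000000000 A.m^2
r^3 = 1095^3 = 1312932375
B = (4pi*10^-7) * 1660000000000 / (4*pi * 1312932375) * 1e9
= 2086017.521984 / 16498794815.84 * 1e9
= 126434.5393 nT

126434.5393


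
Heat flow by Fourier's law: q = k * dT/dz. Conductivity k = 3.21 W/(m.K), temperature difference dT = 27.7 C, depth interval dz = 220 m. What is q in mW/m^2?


q = k * dT / dz * 1000
= 3.21 * 27.7 / 220 * 1000
= 0.404168 * 1000
= 404.1682 mW/m^2

404.1682


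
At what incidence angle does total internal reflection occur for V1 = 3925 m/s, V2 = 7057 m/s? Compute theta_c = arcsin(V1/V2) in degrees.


V1/V2 = 3925/7057 = 0.556185
theta_c = arcsin(0.556185) = 33.7924 degrees

33.7924


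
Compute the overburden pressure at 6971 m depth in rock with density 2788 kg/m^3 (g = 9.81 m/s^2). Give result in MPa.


P = rho * g * z / 1e6
= 2788 * 9.81 * 6971 / 1e6
= 190658801.88 / 1e6
= 190.6588 MPa

190.6588


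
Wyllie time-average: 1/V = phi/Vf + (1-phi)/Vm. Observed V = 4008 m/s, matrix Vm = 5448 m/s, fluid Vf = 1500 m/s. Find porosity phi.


1/V - 1/Vm = 1/4008 - 1/5448 = 6.595e-05
1/Vf - 1/Vm = 1/1500 - 1/5448 = 0.00048311
phi = 6.595e-05 / 0.00048311 = 0.1365

0.1365


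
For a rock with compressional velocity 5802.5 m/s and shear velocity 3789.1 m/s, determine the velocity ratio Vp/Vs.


Vp/Vs = 5802.5 / 3789.1
= 1.5314

1.5314


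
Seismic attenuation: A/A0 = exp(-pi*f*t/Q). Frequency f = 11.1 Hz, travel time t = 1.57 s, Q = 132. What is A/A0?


pi*f*t/Q = pi*11.1*1.57/132 = 0.414762
A/A0 = exp(-0.414762) = 0.660498

0.660498


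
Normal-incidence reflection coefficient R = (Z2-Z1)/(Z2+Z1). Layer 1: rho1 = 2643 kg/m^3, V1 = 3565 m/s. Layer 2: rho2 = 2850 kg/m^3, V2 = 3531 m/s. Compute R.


Z1 = 2643 * 3565 = 9422295
Z2 = 2850 * 3531 = 10063350
R = (10063350 - 9422295) / (10063350 + 9422295) = 641055 / 19485645 = 0.0329

0.0329


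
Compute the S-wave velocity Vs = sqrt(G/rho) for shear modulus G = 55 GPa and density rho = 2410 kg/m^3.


Convert G to Pa: G = 55e9 Pa
Compute G/rho = 55e9 / 2410 = 22821576.7635
Vs = sqrt(22821576.7635) = 4777.19 m/s

4777.19


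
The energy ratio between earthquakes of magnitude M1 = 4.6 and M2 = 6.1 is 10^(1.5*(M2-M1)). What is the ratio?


M2 - M1 = 6.1 - 4.6 = 1.5
1.5 * 1.5 = 2.25
ratio = 10^2.25 = 177.83

177.83


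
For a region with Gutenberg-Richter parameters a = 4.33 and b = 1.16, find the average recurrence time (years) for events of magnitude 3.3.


log10(N) = 4.33 - 1.16*3.3 = 0.502
N = 10^0.502 = 3.176874
T = 1/N = 1/3.176874 = 0.3148 years

0.3148


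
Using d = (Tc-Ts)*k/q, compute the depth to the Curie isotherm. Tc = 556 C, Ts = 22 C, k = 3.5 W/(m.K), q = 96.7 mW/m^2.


T_Curie - T_surf = 556 - 22 = 534 C
Convert q to W/m^2: 96.7 mW/m^2 = 0.0967 W/m^2
d = 534 * 3.5 / 0.0967 = 19327.82 m

19327.82


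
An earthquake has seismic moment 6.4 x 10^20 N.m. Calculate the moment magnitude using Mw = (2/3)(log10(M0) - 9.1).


log10(M0) = log10(6.4 x 10^20) = 20.8062
Mw = 2/3 * (20.8062 - 9.1)
= 2/3 * 11.7062
= 7.8

7.8


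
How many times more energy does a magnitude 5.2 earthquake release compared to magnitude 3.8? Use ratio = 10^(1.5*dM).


M2 - M1 = 5.2 - 3.8 = 1.4
1.5 * 1.4 = 2.1
ratio = 10^2.1 = 125.89

125.89


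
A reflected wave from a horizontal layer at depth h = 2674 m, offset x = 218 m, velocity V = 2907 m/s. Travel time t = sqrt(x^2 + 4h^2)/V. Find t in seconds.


x^2 + 4h^2 = 218^2 + 4*2674^2 = 47524 + 28601104 = 28648628
sqrt(28648628) = 5352.4413
t = 5352.4413 / 2907 = 1.8412 s

1.8412


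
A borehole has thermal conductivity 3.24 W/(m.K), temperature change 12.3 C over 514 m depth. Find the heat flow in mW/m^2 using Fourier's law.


q = k * dT / dz * 1000
= 3.24 * 12.3 / 514 * 1000
= 0.077533 * 1000
= 77.5331 mW/m^2

77.5331


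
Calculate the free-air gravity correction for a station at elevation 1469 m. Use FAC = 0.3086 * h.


FAC = 0.3086 * h
= 0.3086 * 1469
= 453.3334 mGal

453.3334


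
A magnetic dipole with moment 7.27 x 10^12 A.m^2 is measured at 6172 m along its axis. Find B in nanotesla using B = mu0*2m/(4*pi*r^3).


m = 7.27 x 10^12 = 7270000000000 A.m^2
2m = 14540000000000 A.m^2
r^3 = 6172^3 = 235113600448
B = (4pi*10^-7) * 14540000000000 / (4*pi * 235113600448) * 1e9
= 18271502.873278 / 2954524639705.93 * 1e9
= 6184.2445 nT

6184.2445


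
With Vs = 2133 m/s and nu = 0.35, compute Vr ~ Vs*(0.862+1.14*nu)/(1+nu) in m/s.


Numerator factor = 0.862 + 1.14*0.35 = 1.261
Denominator = 1 + 0.35 = 1.35
Vr = 2133 * 1.261 / 1.35 = 1992.38 m/s

1992.38


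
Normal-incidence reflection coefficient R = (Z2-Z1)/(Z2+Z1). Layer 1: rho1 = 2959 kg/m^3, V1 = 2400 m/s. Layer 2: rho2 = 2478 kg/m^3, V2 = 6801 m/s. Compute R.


Z1 = 2959 * 2400 = 7101600
Z2 = 2478 * 6801 = 16852878
R = (16852878 - 7101600) / (16852878 + 7101600) = 9751278 / 23954478 = 0.4071

0.4071


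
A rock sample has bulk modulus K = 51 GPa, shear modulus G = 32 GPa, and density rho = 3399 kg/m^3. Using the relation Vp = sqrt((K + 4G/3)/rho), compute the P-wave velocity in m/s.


First compute the effective modulus:
K + 4G/3 = 51e9 + 4*32e9/3 = 93666666666.67 Pa
Then divide by density:
93666666666.67 / 3399 = 27557124.6445 Pa/(kg/m^3)
Take the square root:
Vp = sqrt(27557124.6445) = 5249.49 m/s

5249.49


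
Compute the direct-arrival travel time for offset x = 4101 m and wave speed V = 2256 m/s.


t = x / V
= 4101 / 2256
= 1.8178 s

1.8178


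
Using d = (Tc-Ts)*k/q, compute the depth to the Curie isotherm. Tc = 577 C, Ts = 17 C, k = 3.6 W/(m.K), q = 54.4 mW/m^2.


T_Curie - T_surf = 577 - 17 = 560 C
Convert q to W/m^2: 54.4 mW/m^2 = 0.0544 W/m^2
d = 560 * 3.6 / 0.0544 = 37058.82 m

37058.82


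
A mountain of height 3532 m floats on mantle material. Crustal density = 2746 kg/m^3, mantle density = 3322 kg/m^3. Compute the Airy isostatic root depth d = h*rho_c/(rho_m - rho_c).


rho_m - rho_c = 3322 - 2746 = 576
d = 3532 * 2746 / 576
= 9698872 / 576
= 16838.32 m

16838.32


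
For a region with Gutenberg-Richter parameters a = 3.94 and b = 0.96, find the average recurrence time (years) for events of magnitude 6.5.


log10(N) = 3.94 - 0.96*6.5 = -2.3
N = 10^-2.3 = 0.005012
T = 1/N = 1/0.005012 = 199.5262 years

199.5262


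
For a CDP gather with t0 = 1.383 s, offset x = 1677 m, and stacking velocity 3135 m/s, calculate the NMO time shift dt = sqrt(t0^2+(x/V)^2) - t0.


x/Vnmo = 1677/3135 = 0.534928
(x/Vnmo)^2 = 0.286148
t0^2 = 1.912689
sqrt(1.912689 + 0.286148) = 1.482848
dt = 1.482848 - 1.383 = 0.099848

0.099848


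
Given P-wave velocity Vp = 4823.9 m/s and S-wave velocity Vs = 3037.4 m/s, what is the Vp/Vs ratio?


Vp/Vs = 4823.9 / 3037.4
= 1.5882

1.5882


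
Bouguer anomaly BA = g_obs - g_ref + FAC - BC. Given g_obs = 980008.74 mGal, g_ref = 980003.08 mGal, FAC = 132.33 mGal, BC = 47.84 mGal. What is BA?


BA = g_obs - g_ref + FAC - BC
= 980008.74 - 980003.08 + 132.33 - 47.84
= 90.15 mGal

90.15


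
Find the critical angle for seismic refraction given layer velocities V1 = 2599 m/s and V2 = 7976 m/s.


V1/V2 = 2599/7976 = 0.325853
theta_c = arcsin(0.325853) = 19.0172 degrees

19.0172


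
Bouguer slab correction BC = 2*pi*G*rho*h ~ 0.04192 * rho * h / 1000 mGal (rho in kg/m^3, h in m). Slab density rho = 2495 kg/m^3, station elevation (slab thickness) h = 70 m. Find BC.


BC = 0.04192 * rho * h / 1000
= 0.04192 * 2495 * 70 / 1000
= 7.3213 mGal

7.3213


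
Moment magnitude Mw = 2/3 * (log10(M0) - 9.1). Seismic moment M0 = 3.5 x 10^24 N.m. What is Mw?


log10(M0) = log10(3.5 x 10^24) = 24.5441
Mw = 2/3 * (24.5441 - 9.1)
= 2/3 * 15.4441
= 10.3

10.3


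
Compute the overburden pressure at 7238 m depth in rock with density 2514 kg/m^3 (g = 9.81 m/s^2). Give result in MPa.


P = rho * g * z / 1e6
= 2514 * 9.81 * 7238 / 1e6
= 178506016.92 / 1e6
= 178.506 MPa

178.506


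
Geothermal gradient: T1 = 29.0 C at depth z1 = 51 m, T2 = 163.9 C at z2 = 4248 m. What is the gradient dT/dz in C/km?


dT = 163.9 - 29.0 = 134.9 C
dz = 4248 - 51 = 4197 m
gradient = dT/dz * 1000 = 134.9/4197 * 1000 = 32.142 C/km

32.142


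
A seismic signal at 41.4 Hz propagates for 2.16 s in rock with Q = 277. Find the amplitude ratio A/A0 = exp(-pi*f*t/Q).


pi*f*t/Q = pi*41.4*2.16/277 = 1.014201
A/A0 = exp(-1.014201) = 0.362692

0.362692


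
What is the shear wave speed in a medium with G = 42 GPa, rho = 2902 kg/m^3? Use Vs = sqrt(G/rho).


Convert G to Pa: G = 42e9 Pa
Compute G/rho = 42e9 / 2902 = 14472777.3949
Vs = sqrt(14472777.3949) = 3804.31 m/s

3804.31


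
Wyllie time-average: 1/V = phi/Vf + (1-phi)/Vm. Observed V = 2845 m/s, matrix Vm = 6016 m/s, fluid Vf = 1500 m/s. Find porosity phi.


1/V - 1/Vm = 1/2845 - 1/6016 = 0.00018527
1/Vf - 1/Vm = 1/1500 - 1/6016 = 0.00050044
phi = 0.00018527 / 0.00050044 = 0.3702

0.3702


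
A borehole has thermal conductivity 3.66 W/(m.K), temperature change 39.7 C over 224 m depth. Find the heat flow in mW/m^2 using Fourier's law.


q = k * dT / dz * 1000
= 3.66 * 39.7 / 224 * 1000
= 0.64867 * 1000
= 648.6696 mW/m^2

648.6696


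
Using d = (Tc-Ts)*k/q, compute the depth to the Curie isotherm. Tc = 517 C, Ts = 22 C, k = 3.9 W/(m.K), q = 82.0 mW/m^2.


T_Curie - T_surf = 517 - 22 = 495 C
Convert q to W/m^2: 82.0 mW/m^2 = 0.082 W/m^2
d = 495 * 3.9 / 0.082 = 23542.68 m

23542.68


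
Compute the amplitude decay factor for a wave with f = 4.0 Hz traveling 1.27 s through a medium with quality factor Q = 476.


pi*f*t/Q = pi*4.0*1.27/476 = 0.033528
A/A0 = exp(-0.033528) = 0.967028

0.967028


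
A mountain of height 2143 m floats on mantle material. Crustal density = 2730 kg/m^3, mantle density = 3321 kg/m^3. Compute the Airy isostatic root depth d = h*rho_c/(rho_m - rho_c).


rho_m - rho_c = 3321 - 2730 = 591
d = 2143 * 2730 / 591
= 5850390 / 591
= 9899.14 m

9899.14


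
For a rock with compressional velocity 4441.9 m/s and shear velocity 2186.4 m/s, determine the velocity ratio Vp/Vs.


Vp/Vs = 4441.9 / 2186.4
= 2.0316

2.0316


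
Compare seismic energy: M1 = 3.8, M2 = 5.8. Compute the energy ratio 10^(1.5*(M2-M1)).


M2 - M1 = 5.8 - 3.8 = 2.0
1.5 * 2.0 = 3.0
ratio = 10^3.0 = 1000.0

1000.0


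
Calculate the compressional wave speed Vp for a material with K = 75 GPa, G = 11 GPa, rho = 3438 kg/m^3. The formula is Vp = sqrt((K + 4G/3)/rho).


First compute the effective modulus:
K + 4G/3 = 75e9 + 4*11e9/3 = 89666666666.67 Pa
Then divide by density:
89666666666.67 / 3438 = 26081054.8769 Pa/(kg/m^3)
Take the square root:
Vp = sqrt(26081054.8769) = 5106.96 m/s

5106.96


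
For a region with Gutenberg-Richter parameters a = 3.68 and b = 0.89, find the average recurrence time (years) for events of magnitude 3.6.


log10(N) = 3.68 - 0.89*3.6 = 0.476
N = 10^0.476 = 2.992265
T = 1/N = 1/2.992265 = 0.3342 years

0.3342


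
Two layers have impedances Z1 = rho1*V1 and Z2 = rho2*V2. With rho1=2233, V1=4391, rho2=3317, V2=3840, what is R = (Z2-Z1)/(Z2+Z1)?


Z1 = 2233 * 4391 = 9805103
Z2 = 3317 * 3840 = 12737280
R = (12737280 - 9805103) / (12737280 + 9805103) = 2932177 / 22542383 = 0.1301

0.1301


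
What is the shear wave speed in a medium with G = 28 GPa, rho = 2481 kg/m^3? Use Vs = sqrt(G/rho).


Convert G to Pa: G = 28e9 Pa
Compute G/rho = 28e9 / 2481 = 11285771.8662
Vs = sqrt(11285771.8662) = 3359.43 m/s

3359.43


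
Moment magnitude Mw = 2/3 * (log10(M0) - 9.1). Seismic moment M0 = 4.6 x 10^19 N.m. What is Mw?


log10(M0) = log10(4.6 x 10^19) = 19.6628
Mw = 2/3 * (19.6628 - 9.1)
= 2/3 * 10.5628
= 7.04

7.04


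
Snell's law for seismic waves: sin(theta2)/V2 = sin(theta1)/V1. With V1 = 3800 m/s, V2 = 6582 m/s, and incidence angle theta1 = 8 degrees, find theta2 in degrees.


sin(theta1) = sin(8 deg) = 0.139173
sin(theta2) = V2/V1 * sin(theta1) = 6582/3800 * 0.139173 = 0.241062
theta2 = arcsin(0.241062) = 13.9493 degrees

13.9493


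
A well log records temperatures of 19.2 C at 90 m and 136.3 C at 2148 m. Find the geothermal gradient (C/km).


dT = 136.3 - 19.2 = 117.1 C
dz = 2148 - 90 = 2058 m
gradient = dT/dz * 1000 = 117.1/2058 * 1000 = 56.8999 C/km

56.8999


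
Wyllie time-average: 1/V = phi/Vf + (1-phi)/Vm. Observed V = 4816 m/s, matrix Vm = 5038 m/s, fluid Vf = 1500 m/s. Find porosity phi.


1/V - 1/Vm = 1/4816 - 1/5038 = 9.15e-06
1/Vf - 1/Vm = 1/1500 - 1/5038 = 0.00046818
phi = 9.15e-06 / 0.00046818 = 0.0195

0.0195


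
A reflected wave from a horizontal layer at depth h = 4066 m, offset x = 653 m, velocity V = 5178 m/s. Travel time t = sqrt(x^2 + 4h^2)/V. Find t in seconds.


x^2 + 4h^2 = 653^2 + 4*4066^2 = 426409 + 66129424 = 66555833
sqrt(66555833) = 8158.1758
t = 8158.1758 / 5178 = 1.5755 s

1.5755


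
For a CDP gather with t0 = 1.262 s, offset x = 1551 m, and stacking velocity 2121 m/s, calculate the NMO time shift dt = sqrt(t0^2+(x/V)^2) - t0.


x/Vnmo = 1551/2121 = 0.731259
(x/Vnmo)^2 = 0.534739
t0^2 = 1.592644
sqrt(1.592644 + 0.534739) = 1.458555
dt = 1.458555 - 1.262 = 0.196555

0.196555


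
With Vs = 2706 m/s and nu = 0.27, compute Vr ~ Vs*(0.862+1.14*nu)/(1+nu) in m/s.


Numerator factor = 0.862 + 1.14*0.27 = 1.1698
Denominator = 1 + 0.27 = 1.27
Vr = 2706 * 1.1698 / 1.27 = 2492.5 m/s

2492.5


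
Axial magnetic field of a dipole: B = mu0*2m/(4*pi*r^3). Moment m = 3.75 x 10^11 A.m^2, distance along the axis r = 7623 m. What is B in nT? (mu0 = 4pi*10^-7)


m = 3.75 x 10^11 = 375000000000 A.m^2
2m = 750000000000 A.m^2
r^3 = 7623^3 = 442973513367
B = (4pi*10^-7) * 750000000000 / (4*pi * 442973513367) * 1e9
= 942477.796077 / 5566569341314.51 * 1e9
= 169.3103 nT

169.3103


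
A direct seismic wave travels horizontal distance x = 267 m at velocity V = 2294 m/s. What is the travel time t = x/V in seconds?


t = x / V
= 267 / 2294
= 0.1164 s

0.1164


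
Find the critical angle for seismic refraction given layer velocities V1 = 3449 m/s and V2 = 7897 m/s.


V1/V2 = 3449/7897 = 0.436748
theta_c = arcsin(0.436748) = 25.8966 degrees

25.8966


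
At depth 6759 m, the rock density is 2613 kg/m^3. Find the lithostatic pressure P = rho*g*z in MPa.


P = rho * g * z / 1e6
= 2613 * 9.81 * 6759 / 1e6
= 173257029.27 / 1e6
= 173.257 MPa

173.257


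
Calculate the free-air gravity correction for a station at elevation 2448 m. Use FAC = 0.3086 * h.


FAC = 0.3086 * h
= 0.3086 * 2448
= 755.4528 mGal

755.4528


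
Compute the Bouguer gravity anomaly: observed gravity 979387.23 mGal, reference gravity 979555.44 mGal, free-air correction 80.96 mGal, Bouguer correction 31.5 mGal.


BA = g_obs - g_ref + FAC - BC
= 979387.23 - 979555.44 + 80.96 - 31.5
= -118.75 mGal

-118.75


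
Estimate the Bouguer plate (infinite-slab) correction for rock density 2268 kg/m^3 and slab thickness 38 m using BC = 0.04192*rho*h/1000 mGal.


BC = 0.04192 * rho * h / 1000
= 0.04192 * 2268 * 38 / 1000
= 3.6128 mGal

3.6128


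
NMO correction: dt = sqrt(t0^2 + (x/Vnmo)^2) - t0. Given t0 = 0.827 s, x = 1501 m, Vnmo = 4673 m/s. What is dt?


x/Vnmo = 1501/4673 = 0.321207
(x/Vnmo)^2 = 0.103174
t0^2 = 0.683929
sqrt(0.683929 + 0.103174) = 0.887188
dt = 0.887188 - 0.827 = 0.060188

0.060188


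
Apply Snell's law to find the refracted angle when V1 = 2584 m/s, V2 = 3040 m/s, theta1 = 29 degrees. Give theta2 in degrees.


sin(theta1) = sin(29 deg) = 0.48481
sin(theta2) = V2/V1 * sin(theta1) = 3040/2584 * 0.48481 = 0.570364
theta2 = arcsin(0.570364) = 34.7756 degrees

34.7756


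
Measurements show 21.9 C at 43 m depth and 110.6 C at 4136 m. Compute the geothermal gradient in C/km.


dT = 110.6 - 21.9 = 88.7 C
dz = 4136 - 43 = 4093 m
gradient = dT/dz * 1000 = 88.7/4093 * 1000 = 21.6711 C/km

21.6711


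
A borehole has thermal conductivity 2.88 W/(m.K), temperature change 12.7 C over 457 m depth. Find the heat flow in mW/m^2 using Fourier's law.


q = k * dT / dz * 1000
= 2.88 * 12.7 / 457 * 1000
= 0.080035 * 1000
= 80.035 mW/m^2

80.035


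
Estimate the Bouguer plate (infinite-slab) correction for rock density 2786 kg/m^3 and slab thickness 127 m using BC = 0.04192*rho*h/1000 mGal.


BC = 0.04192 * rho * h / 1000
= 0.04192 * 2786 * 127 / 1000
= 14.8322 mGal

14.8322


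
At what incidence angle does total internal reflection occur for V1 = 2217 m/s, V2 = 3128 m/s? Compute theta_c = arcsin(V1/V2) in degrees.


V1/V2 = 2217/3128 = 0.70876
theta_c = arcsin(0.70876) = 45.1341 degrees

45.1341


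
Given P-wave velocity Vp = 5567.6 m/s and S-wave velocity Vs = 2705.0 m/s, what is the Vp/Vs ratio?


Vp/Vs = 5567.6 / 2705.0
= 2.0583

2.0583


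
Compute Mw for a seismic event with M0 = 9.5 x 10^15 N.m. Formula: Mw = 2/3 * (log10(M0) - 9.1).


log10(M0) = log10(9.5 x 10^15) = 15.9777
Mw = 2/3 * (15.9777 - 9.1)
= 2/3 * 6.8777
= 4.59

4.59


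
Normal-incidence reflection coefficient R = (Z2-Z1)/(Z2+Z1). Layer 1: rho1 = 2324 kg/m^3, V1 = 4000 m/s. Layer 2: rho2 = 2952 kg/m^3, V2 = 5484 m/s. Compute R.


Z1 = 2324 * 4000 = 9296000
Z2 = 2952 * 5484 = 16188768
R = (16188768 - 9296000) / (16188768 + 9296000) = 6892768 / 25484768 = 0.2705

0.2705


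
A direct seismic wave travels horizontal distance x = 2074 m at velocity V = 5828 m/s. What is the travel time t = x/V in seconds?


t = x / V
= 2074 / 5828
= 0.3559 s

0.3559


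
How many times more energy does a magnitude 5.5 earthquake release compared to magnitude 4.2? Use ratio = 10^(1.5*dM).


M2 - M1 = 5.5 - 4.2 = 1.3
1.5 * 1.3 = 1.95
ratio = 10^1.95 = 89.13

89.13


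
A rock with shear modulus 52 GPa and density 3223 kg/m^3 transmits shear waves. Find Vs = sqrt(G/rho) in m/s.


Convert G to Pa: G = 52e9 Pa
Compute G/rho = 52e9 / 3223 = 16134036.6119
Vs = sqrt(16134036.6119) = 4016.72 m/s

4016.72


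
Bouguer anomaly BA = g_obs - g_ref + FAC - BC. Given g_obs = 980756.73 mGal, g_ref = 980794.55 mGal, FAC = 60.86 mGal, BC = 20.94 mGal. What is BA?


BA = g_obs - g_ref + FAC - BC
= 980756.73 - 980794.55 + 60.86 - 20.94
= 2.1 mGal

2.1


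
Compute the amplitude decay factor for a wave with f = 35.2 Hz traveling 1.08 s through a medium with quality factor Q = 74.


pi*f*t/Q = pi*35.2*1.08/74 = 1.61393
A/A0 = exp(-1.61393) = 0.199104

0.199104


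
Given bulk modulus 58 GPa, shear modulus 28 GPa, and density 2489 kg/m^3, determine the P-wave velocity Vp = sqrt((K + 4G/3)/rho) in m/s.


First compute the effective modulus:
K + 4G/3 = 58e9 + 4*28e9/3 = 95333333333.33 Pa
Then divide by density:
95333333333.33 / 2489 = 38301861.524 Pa/(kg/m^3)
Take the square root:
Vp = sqrt(38301861.524) = 6188.85 m/s

6188.85


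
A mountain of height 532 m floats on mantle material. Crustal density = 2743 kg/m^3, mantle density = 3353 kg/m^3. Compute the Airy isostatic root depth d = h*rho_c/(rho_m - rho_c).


rho_m - rho_c = 3353 - 2743 = 610
d = 532 * 2743 / 610
= 1459276 / 610
= 2392.26 m

2392.26


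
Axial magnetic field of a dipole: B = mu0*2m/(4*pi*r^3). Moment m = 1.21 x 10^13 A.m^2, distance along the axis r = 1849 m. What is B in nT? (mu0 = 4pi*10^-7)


m = 1.21 x 10^13 = 12100000000000 A.m^2
2m = 24200000000000 A.m^2
r^3 = 1849^3 = 6321363049
B = (4pi*10^-7) * 24200000000000 / (4*pi * 6321363049) * 1e9
= 30410616.886749 / 79436590861.65 * 1e9
= 382828.8268 nT

382828.8268


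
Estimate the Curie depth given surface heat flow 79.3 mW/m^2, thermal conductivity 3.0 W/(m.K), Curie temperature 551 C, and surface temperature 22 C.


T_Curie - T_surf = 551 - 22 = 529 C
Convert q to W/m^2: 79.3 mW/m^2 = 0.0793 W/m^2
d = 529 * 3.0 / 0.0793 = 20012.61 m

20012.61


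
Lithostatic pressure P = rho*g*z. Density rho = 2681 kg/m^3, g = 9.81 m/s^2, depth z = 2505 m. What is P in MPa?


P = rho * g * z / 1e6
= 2681 * 9.81 * 2505 / 1e6
= 65883028.05 / 1e6
= 65.883 MPa

65.883


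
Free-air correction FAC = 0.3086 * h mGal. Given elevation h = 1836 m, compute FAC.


FAC = 0.3086 * h
= 0.3086 * 1836
= 566.5896 mGal

566.5896


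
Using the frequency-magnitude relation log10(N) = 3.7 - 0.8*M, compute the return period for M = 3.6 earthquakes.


log10(N) = 3.7 - 0.8*3.6 = 0.82
N = 10^0.82 = 6.606934
T = 1/N = 1/6.606934 = 0.1514 years

0.1514


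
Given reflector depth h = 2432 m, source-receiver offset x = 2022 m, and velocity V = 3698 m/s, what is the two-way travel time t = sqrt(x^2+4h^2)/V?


x^2 + 4h^2 = 2022^2 + 4*2432^2 = 4088484 + 23658496 = 27746980
sqrt(27746980) = 5267.5402
t = 5267.5402 / 3698 = 1.4244 s

1.4244


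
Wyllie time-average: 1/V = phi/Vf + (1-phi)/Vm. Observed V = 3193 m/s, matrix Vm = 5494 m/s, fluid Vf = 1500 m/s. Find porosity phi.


1/V - 1/Vm = 1/3193 - 1/5494 = 0.00013117
1/Vf - 1/Vm = 1/1500 - 1/5494 = 0.00048465
phi = 0.00013117 / 0.00048465 = 0.2706

0.2706


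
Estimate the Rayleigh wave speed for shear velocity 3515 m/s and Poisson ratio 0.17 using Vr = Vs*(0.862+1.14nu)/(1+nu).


Numerator factor = 0.862 + 1.14*0.17 = 1.0558
Denominator = 1 + 0.17 = 1.17
Vr = 3515 * 1.0558 / 1.17 = 3171.91 m/s

3171.91


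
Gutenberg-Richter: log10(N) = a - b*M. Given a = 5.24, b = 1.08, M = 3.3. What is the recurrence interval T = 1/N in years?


log10(N) = 5.24 - 1.08*3.3 = 1.676
N = 10^1.676 = 47.424199
T = 1/N = 1/47.424199 = 0.0211 years

0.0211


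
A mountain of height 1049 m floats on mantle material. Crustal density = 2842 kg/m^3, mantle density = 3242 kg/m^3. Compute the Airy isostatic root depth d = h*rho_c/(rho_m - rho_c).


rho_m - rho_c = 3242 - 2842 = 400
d = 1049 * 2842 / 400
= 2981258 / 400
= 7453.15 m

7453.15


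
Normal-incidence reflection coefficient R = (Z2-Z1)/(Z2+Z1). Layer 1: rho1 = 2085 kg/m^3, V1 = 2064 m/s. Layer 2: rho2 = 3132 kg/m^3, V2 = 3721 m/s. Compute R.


Z1 = 2085 * 2064 = 4303440
Z2 = 3132 * 3721 = 11654172
R = (11654172 - 4303440) / (11654172 + 4303440) = 7350732 / 15957612 = 0.4606

0.4606


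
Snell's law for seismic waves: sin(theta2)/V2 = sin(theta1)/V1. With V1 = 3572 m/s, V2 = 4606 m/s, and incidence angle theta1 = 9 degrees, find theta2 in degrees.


sin(theta1) = sin(9 deg) = 0.156434
sin(theta2) = V2/V1 * sin(theta1) = 4606/3572 * 0.156434 = 0.201718
theta2 = arcsin(0.201718) = 11.6374 degrees

11.6374


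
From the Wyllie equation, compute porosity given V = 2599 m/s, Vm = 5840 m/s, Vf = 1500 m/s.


1/V - 1/Vm = 1/2599 - 1/5840 = 0.00021353
1/Vf - 1/Vm = 1/1500 - 1/5840 = 0.00049543
phi = 0.00021353 / 0.00049543 = 0.431

0.431


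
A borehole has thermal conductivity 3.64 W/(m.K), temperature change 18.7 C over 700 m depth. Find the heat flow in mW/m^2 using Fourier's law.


q = k * dT / dz * 1000
= 3.64 * 18.7 / 700 * 1000
= 0.09724 * 1000
= 97.24 mW/m^2

97.24


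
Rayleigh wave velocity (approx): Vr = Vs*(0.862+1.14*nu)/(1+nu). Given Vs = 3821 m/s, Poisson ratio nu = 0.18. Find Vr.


Numerator factor = 0.862 + 1.14*0.18 = 1.0672
Denominator = 1 + 0.18 = 1.18
Vr = 3821 * 1.0672 / 1.18 = 3455.74 m/s

3455.74


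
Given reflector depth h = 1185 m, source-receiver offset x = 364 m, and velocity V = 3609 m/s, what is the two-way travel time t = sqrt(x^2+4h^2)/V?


x^2 + 4h^2 = 364^2 + 4*1185^2 = 132496 + 5616900 = 5749396
sqrt(5749396) = 2397.7898
t = 2397.7898 / 3609 = 0.6644 s

0.6644


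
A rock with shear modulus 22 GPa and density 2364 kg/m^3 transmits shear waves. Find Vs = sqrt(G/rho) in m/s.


Convert G to Pa: G = 22e9 Pa
Compute G/rho = 22e9 / 2364 = 9306260.5753
Vs = sqrt(9306260.5753) = 3050.62 m/s

3050.62


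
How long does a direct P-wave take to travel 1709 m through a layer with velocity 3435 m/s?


t = x / V
= 1709 / 3435
= 0.4975 s

0.4975


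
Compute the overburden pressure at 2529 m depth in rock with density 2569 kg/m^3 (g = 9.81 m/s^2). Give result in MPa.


P = rho * g * z / 1e6
= 2569 * 9.81 * 2529 / 1e6
= 63735579.81 / 1e6
= 63.7356 MPa

63.7356


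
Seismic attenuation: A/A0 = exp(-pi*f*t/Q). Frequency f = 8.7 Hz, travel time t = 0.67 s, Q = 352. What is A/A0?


pi*f*t/Q = pi*8.7*0.67/352 = 0.052024
A/A0 = exp(-0.052024) = 0.949306

0.949306


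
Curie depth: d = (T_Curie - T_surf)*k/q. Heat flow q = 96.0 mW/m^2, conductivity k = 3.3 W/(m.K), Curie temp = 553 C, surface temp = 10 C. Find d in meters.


T_Curie - T_surf = 553 - 10 = 543 C
Convert q to W/m^2: 96.0 mW/m^2 = 0.096 W/m^2
d = 543 * 3.3 / 0.096 = 18665.62 m

18665.62


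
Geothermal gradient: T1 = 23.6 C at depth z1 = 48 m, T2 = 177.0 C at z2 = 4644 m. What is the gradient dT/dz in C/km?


dT = 177.0 - 23.6 = 153.4 C
dz = 4644 - 48 = 4596 m
gradient = dT/dz * 1000 = 153.4/4596 * 1000 = 33.3768 C/km

33.3768


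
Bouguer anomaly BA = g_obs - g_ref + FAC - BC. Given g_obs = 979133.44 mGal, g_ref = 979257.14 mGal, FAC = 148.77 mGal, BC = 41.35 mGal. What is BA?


BA = g_obs - g_ref + FAC - BC
= 979133.44 - 979257.14 + 148.77 - 41.35
= -16.28 mGal

-16.28


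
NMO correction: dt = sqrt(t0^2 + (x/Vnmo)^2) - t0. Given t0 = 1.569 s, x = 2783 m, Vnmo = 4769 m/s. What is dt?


x/Vnmo = 2783/4769 = 0.58356
(x/Vnmo)^2 = 0.340543
t0^2 = 2.461761
sqrt(2.461761 + 0.340543) = 1.674008
dt = 1.674008 - 1.569 = 0.105008

0.105008


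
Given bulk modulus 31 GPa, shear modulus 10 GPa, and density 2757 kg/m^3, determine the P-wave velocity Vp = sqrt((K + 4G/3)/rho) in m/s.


First compute the effective modulus:
K + 4G/3 = 31e9 + 4*10e9/3 = 44333333333.33 Pa
Then divide by density:
44333333333.33 / 2757 = 16080280.4981 Pa/(kg/m^3)
Take the square root:
Vp = sqrt(16080280.4981) = 4010.02 m/s

4010.02


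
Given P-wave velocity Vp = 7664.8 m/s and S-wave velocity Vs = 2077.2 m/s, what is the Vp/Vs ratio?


Vp/Vs = 7664.8 / 2077.2
= 3.69

3.69


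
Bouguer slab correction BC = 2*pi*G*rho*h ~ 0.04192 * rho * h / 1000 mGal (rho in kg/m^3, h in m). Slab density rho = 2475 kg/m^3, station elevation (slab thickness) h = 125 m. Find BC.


BC = 0.04192 * rho * h / 1000
= 0.04192 * 2475 * 125 / 1000
= 12.969 mGal

12.969


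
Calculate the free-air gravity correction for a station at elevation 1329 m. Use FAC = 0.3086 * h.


FAC = 0.3086 * h
= 0.3086 * 1329
= 410.1294 mGal

410.1294


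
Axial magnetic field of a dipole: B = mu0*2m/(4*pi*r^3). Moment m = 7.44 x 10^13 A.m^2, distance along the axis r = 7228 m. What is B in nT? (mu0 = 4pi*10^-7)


m = 7.44 x 10^13 = 74400000000000 A.m^2
2m = 148800000000000 A.m^2
r^3 = 7228^3 = 377619516352
B = (4pi*10^-7) * 148800000000000 / (4*pi * 377619516352) * 1e9
= 186987594.741664 / 4745306793694.3 * 1e9
= 39404.743 nT

39404.743


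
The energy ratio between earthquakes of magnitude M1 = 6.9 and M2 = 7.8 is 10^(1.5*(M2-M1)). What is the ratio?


M2 - M1 = 7.8 - 6.9 = 0.9
1.5 * 0.9 = 1.35
ratio = 10^1.35 = 22.39

22.39


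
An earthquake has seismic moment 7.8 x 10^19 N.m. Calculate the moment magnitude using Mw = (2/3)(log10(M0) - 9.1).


log10(M0) = log10(7.8 x 10^19) = 19.8921
Mw = 2/3 * (19.8921 - 9.1)
= 2/3 * 10.7921
= 7.19

7.19


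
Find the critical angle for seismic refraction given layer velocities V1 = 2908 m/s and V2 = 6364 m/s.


V1/V2 = 2908/6364 = 0.456945
theta_c = arcsin(0.456945) = 27.1902 degrees

27.1902


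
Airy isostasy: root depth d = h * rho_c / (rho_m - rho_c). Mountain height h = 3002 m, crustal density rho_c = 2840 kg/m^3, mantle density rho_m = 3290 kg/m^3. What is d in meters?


rho_m - rho_c = 3290 - 2840 = 450
d = 3002 * 2840 / 450
= 8525680 / 450
= 18945.96 m

18945.96


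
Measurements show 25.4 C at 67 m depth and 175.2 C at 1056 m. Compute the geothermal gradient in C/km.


dT = 175.2 - 25.4 = 149.8 C
dz = 1056 - 67 = 989 m
gradient = dT/dz * 1000 = 149.8/989 * 1000 = 151.4661 C/km

151.4661


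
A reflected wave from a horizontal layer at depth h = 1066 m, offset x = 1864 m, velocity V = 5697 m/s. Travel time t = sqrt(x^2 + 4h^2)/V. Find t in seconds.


x^2 + 4h^2 = 1864^2 + 4*1066^2 = 3474496 + 4545424 = 8019920
sqrt(8019920) = 2831.9463
t = 2831.9463 / 5697 = 0.4971 s

0.4971


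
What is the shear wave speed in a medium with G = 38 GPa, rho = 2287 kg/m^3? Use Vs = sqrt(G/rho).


Convert G to Pa: G = 38e9 Pa
Compute G/rho = 38e9 / 2287 = 16615653.6948
Vs = sqrt(16615653.6948) = 4076.23 m/s

4076.23


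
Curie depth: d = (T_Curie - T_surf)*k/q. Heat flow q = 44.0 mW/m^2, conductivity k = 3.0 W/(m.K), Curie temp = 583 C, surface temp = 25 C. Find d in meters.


T_Curie - T_surf = 583 - 25 = 558 C
Convert q to W/m^2: 44.0 mW/m^2 = 0.044 W/m^2
d = 558 * 3.0 / 0.044 = 38045.45 m

38045.45


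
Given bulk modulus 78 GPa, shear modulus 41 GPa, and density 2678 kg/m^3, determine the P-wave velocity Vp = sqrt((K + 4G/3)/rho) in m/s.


First compute the effective modulus:
K + 4G/3 = 78e9 + 4*41e9/3 = 132666666666.67 Pa
Then divide by density:
132666666666.67 / 2678 = 49539457.3064 Pa/(kg/m^3)
Take the square root:
Vp = sqrt(49539457.3064) = 7038.43 m/s

7038.43


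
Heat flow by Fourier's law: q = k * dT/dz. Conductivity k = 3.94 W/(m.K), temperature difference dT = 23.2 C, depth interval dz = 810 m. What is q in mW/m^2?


q = k * dT / dz * 1000
= 3.94 * 23.2 / 810 * 1000
= 0.112849 * 1000
= 112.8494 mW/m^2

112.8494


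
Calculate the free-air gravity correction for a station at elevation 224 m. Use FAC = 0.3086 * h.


FAC = 0.3086 * h
= 0.3086 * 224
= 69.1264 mGal

69.1264


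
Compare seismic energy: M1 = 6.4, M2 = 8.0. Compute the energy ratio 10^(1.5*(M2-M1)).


M2 - M1 = 8.0 - 6.4 = 1.6
1.5 * 1.6 = 2.4
ratio = 10^2.4 = 251.19

251.19


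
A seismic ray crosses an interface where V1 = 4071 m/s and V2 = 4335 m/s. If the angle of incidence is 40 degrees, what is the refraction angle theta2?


sin(theta1) = sin(40 deg) = 0.642788
sin(theta2) = V2/V1 * sin(theta1) = 4335/4071 * 0.642788 = 0.684472
theta2 = arcsin(0.684472) = 43.1941 degrees

43.1941


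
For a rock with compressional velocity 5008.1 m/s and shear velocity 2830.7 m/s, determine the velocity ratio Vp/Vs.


Vp/Vs = 5008.1 / 2830.7
= 1.7692

1.7692


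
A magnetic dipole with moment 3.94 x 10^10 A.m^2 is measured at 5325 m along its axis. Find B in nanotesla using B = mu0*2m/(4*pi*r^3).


m = 3.94 x 10^10 = 39400000000 A.m^2
2m = 78800000000 A.m^2
r^3 = 5325^3 = 150993703125
B = (4pi*10^-7) * 78800000000 / (4*pi * 150993703125) * 1e9
= 99023.000441 / 1897442833903.27 * 1e9
= 52.1876 nT

52.1876


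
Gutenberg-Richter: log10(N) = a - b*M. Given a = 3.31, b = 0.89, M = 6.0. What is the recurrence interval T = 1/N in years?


log10(N) = 3.31 - 0.89*6.0 = -2.03
N = 10^-2.03 = 0.009333
T = 1/N = 1/0.009333 = 107.1519 years

107.1519


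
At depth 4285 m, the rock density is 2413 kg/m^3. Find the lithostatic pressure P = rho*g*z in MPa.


P = rho * g * z / 1e6
= 2413 * 9.81 * 4285 / 1e6
= 101432506.05 / 1e6
= 101.4325 MPa

101.4325


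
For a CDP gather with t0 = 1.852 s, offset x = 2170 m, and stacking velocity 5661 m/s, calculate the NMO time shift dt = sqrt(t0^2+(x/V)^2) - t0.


x/Vnmo = 2170/5661 = 0.383325
(x/Vnmo)^2 = 0.146938
t0^2 = 3.429904
sqrt(3.429904 + 0.146938) = 1.891254
dt = 1.891254 - 1.852 = 0.039254

0.039254


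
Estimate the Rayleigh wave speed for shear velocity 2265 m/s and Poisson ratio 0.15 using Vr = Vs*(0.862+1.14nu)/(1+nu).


Numerator factor = 0.862 + 1.14*0.15 = 1.033
Denominator = 1 + 0.15 = 1.15
Vr = 2265 * 1.033 / 1.15 = 2034.56 m/s

2034.56


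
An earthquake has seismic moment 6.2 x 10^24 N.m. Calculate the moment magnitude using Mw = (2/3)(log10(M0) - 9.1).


log10(M0) = log10(6.2 x 10^24) = 24.7924
Mw = 2/3 * (24.7924 - 9.1)
= 2/3 * 15.6924
= 10.46

10.46


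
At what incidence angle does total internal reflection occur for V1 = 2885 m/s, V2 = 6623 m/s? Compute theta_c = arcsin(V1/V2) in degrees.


V1/V2 = 2885/6623 = 0.435603
theta_c = arcsin(0.435603) = 25.8237 degrees

25.8237


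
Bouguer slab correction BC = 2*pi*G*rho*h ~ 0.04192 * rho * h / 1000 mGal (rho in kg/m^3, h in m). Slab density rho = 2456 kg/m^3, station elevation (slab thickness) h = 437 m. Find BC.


BC = 0.04192 * rho * h / 1000
= 0.04192 * 2456 * 437 / 1000
= 44.9916 mGal

44.9916


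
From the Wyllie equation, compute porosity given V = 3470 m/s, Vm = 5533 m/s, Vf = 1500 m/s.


1/V - 1/Vm = 1/3470 - 1/5533 = 0.00010745
1/Vf - 1/Vm = 1/1500 - 1/5533 = 0.00048593
phi = 0.00010745 / 0.00048593 = 0.2211

0.2211


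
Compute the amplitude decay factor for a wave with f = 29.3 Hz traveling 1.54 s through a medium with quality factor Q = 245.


pi*f*t/Q = pi*29.3*1.54/245 = 0.578592
A/A0 = exp(-0.578592) = 0.560687

0.560687


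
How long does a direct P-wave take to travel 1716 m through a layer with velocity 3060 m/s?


t = x / V
= 1716 / 3060
= 0.5608 s

0.5608


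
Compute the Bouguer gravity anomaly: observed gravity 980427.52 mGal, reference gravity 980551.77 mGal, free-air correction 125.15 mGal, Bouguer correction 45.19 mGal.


BA = g_obs - g_ref + FAC - BC
= 980427.52 - 980551.77 + 125.15 - 45.19
= -44.29 mGal

-44.29


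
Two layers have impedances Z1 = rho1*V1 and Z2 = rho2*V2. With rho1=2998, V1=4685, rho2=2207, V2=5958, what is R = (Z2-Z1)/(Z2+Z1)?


Z1 = 2998 * 4685 = 14045630
Z2 = 2207 * 5958 = 13149306
R = (13149306 - 14045630) / (13149306 + 14045630) = -896324 / 27194936 = -0.033

-0.033


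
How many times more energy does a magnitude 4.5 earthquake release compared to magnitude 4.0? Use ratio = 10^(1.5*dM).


M2 - M1 = 4.5 - 4.0 = 0.5
1.5 * 0.5 = 0.75
ratio = 10^0.75 = 5.62

5.62


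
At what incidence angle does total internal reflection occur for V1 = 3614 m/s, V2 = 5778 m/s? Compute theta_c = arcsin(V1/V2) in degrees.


V1/V2 = 3614/5778 = 0.625476
theta_c = arcsin(0.625476) = 38.7171 degrees

38.7171


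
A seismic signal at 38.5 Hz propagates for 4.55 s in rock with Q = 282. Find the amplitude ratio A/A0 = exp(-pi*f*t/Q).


pi*f*t/Q = pi*38.5*4.55/282 = 1.951519
A/A0 = exp(-1.951519) = 0.142058

0.142058


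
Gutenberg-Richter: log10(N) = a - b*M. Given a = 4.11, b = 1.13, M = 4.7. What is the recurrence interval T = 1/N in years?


log10(N) = 4.11 - 1.13*4.7 = -1.201
N = 10^-1.201 = 0.062951
T = 1/N = 1/0.062951 = 15.8855 years

15.8855


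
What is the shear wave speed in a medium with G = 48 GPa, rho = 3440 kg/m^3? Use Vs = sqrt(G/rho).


Convert G to Pa: G = 48e9 Pa
Compute G/rho = 48e9 / 3440 = 13953488.3721
Vs = sqrt(13953488.3721) = 3735.44 m/s

3735.44


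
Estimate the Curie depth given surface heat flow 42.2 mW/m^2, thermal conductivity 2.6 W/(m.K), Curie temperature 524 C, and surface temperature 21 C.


T_Curie - T_surf = 524 - 21 = 503 C
Convert q to W/m^2: 42.2 mW/m^2 = 0.0422 W/m^2
d = 503 * 2.6 / 0.0422 = 30990.52 m

30990.52


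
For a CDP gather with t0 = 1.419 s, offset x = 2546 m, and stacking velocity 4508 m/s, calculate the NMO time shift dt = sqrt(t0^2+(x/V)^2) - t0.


x/Vnmo = 2546/4508 = 0.564774
(x/Vnmo)^2 = 0.318969
t0^2 = 2.013561
sqrt(2.013561 + 0.318969) = 1.527262
dt = 1.527262 - 1.419 = 0.108262

0.108262


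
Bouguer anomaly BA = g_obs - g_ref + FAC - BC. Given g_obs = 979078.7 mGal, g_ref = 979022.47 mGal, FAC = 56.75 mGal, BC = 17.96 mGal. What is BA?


BA = g_obs - g_ref + FAC - BC
= 979078.7 - 979022.47 + 56.75 - 17.96
= 95.02 mGal

95.02


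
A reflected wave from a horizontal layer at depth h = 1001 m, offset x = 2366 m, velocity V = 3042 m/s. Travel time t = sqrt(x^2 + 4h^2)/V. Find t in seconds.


x^2 + 4h^2 = 2366^2 + 4*1001^2 = 5597956 + 4008004 = 9605960
sqrt(9605960) = 3099.3483
t = 3099.3483 / 3042 = 1.0189 s

1.0189


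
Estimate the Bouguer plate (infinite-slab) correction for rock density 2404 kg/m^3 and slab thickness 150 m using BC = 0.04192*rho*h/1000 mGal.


BC = 0.04192 * rho * h / 1000
= 0.04192 * 2404 * 150 / 1000
= 15.1164 mGal

15.1164


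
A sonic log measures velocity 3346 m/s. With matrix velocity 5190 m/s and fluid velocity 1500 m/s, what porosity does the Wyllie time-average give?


1/V - 1/Vm = 1/3346 - 1/5190 = 0.00010619
1/Vf - 1/Vm = 1/1500 - 1/5190 = 0.00047399
phi = 0.00010619 / 0.00047399 = 0.224

0.224


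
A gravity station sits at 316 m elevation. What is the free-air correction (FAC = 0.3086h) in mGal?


FAC = 0.3086 * h
= 0.3086 * 316
= 97.5176 mGal

97.5176


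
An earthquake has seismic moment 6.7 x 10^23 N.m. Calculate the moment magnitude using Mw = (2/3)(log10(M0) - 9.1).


log10(M0) = log10(6.7 x 10^23) = 23.8261
Mw = 2/3 * (23.8261 - 9.1)
= 2/3 * 14.7261
= 9.82

9.82


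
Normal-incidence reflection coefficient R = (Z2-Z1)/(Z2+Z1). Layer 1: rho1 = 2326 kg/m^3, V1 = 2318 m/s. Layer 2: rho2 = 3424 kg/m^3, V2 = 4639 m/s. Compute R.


Z1 = 2326 * 2318 = 5391668
Z2 = 3424 * 4639 = 15883936
R = (15883936 - 5391668) / (15883936 + 5391668) = 10492268 / 21275604 = 0.4932

0.4932


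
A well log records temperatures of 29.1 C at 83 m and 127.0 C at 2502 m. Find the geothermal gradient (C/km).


dT = 127.0 - 29.1 = 97.9 C
dz = 2502 - 83 = 2419 m
gradient = dT/dz * 1000 = 97.9/2419 * 1000 = 40.4713 C/km

40.4713


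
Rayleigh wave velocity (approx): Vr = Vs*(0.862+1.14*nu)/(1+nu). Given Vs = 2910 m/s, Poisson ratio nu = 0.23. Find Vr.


Numerator factor = 0.862 + 1.14*0.23 = 1.1242
Denominator = 1 + 0.23 = 1.23
Vr = 2910 * 1.1242 / 1.23 = 2659.69 m/s

2659.69


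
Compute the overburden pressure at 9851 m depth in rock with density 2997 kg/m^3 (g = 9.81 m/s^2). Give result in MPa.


P = rho * g * z / 1e6
= 2997 * 9.81 * 9851 / 1e6
= 289625015.07 / 1e6
= 289.625 MPa

289.625


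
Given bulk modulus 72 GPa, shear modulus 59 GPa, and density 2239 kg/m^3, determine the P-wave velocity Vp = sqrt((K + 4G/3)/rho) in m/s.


First compute the effective modulus:
K + 4G/3 = 72e9 + 4*59e9/3 = 150666666666.67 Pa
Then divide by density:
150666666666.67 / 2239 = 67291945.8091 Pa/(kg/m^3)
Take the square root:
Vp = sqrt(67291945.8091) = 8203.17 m/s

8203.17


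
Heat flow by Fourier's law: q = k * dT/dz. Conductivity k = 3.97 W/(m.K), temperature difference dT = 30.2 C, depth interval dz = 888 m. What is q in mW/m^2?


q = k * dT / dz * 1000
= 3.97 * 30.2 / 888 * 1000
= 0.135016 * 1000
= 135.0158 mW/m^2

135.0158


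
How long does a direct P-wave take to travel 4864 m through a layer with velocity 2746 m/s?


t = x / V
= 4864 / 2746
= 1.7713 s

1.7713


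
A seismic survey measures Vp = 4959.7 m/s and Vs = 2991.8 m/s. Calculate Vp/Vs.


Vp/Vs = 4959.7 / 2991.8
= 1.6578

1.6578
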